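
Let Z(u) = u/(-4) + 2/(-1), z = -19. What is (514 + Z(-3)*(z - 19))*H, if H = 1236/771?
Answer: 231338/257 ≈ 900.15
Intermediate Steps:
H = 412/257 (H = 1236*(1/771) = 412/257 ≈ 1.6031)
Z(u) = -2 - u/4 (Z(u) = u*(-1/4) + 2*(-1) = -u/4 - 2 = -2 - u/4)
(514 + Z(-3)*(z - 19))*H = (514 + (-2 - 1/4*(-3))*(-19 - 19))*(412/257) = (514 + (-2 + 3/4)*(-38))*(412/257) = (514 - 5/4*(-38))*(412/257) = (514 + 95/2)*(412/257) = (1123/2)*(412/257) = 231338/257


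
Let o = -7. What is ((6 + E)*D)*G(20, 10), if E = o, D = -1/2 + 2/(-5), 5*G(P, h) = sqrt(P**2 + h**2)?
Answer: 9*sqrt(5)/5 ≈ 4.0249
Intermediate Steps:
G(P, h) = sqrt(P**2 + h**2)/5
D = -9/10 (D = -1*1/2 + 2*(-1/5) = -1/2 - 2/5 = -9/10 ≈ -0.90000)
E = -7
((6 + E)*D)*G(20, 10) = ((6 - 7)*(-9/10))*(sqrt(20**2 + 10**2)/5) = (-1*(-9/10))*(sqrt(400 + 100)/5) = 9*(sqrt(500)/5)/10 = 9*((10*sqrt(5))/5)/10 = 9*(2*sqrt(5))/10 = 9*sqrt(5)/5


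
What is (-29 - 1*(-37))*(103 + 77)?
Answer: 1440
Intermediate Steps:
(-29 - 1*(-37))*(103 + 77) = (-29 + 37)*180 = 8*180 = 1440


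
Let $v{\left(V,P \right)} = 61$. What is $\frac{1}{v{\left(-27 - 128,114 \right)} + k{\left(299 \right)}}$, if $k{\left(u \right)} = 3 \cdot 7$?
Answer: $\frac{1}{82} \approx 0.012195$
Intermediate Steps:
$k{\left(u \right)} = 21$
$\frac{1}{v{\left(-27 - 128,114 \right)} + k{\left(299 \right)}} = \frac{1}{61 + 21} = \frac{1}{82}$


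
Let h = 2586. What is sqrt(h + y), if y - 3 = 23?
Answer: 2*sqrt(653) ≈ 51.108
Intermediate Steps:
y = 26 (y = 3 + 23 = 26)
sqrt(h + y) = sqrt(2586 + 26) = sqrt(2612) = 2*sqrt(653)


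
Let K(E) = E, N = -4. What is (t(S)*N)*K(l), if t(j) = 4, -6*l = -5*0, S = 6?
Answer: 0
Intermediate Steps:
l = 0 (l = -(-5)*0/6 = -⅙*0 = 0)
(t(S)*N)*K(l) = (4*(-4))*0 = -16*0 = 0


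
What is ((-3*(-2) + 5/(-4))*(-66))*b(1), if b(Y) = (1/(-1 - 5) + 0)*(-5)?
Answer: -1045/4 ≈ -261.25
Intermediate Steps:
b(Y) = 5/6 (b(Y) = (1/(-6) + 0)*(-5) = (-1/6 + 0)*(-5) = -1/6*(-5) = 5/6)
((-3*(-2) + 5/(-4))*(-66))*b(1) = ((-3*(-2) + 5/(-4))*(-66))*(5/6) = ((6 + 5*(-1/4))*(-66))*(5/6) = ((6 - 5/4)*(-66))*(5/6) = ((19/4)*(-66))*(5/6) = -627/2*5/6 = -1045/4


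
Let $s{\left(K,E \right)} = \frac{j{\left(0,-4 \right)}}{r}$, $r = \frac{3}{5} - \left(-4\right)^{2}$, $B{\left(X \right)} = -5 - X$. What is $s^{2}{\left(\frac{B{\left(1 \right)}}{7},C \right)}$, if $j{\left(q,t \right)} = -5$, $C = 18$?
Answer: $\frac{625}{5929} \approx 0.10541$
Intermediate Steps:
$r = - \frac{77}{5}$ ($r = 3 \cdot \frac{1}{5} - 16 = \frac{3}{5} - 16 = - \frac{77}{5} \approx -15.4$)
$s{\left(K,E \right)} = \frac{25}{77}$ ($s{\left(K,E \right)} = - \frac{5}{- \frac{77}{5}} = \left(-5\right) \left(- \frac{5}{77}\right) = \frac{25}{77}$)
$s^{2}{\left(\frac{B{\left(1 \right)}}{7},C \right)} = \left(\frac{25}{77}\right)^{2} = \frac{625}{5929}$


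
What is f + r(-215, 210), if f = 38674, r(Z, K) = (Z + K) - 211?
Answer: 38458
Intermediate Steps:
r(Z, K) = -211 + K + Z (r(Z, K) = (K + Z) - 211 = -211 + K + Z)
f + r(-215, 210) = 38674 + (-211 + 210 - 215) = 38674 - 216 = 38458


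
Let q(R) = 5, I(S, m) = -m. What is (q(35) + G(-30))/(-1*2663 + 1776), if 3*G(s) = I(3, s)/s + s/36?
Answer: -79/15966 ≈ -0.0049480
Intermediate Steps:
G(s) = -⅓ + s/108 (G(s) = ((-s)/s + s/36)/3 = (-1 + s*(1/36))/3 = (-1 + s/36)/3 = -⅓ + s/108)
(q(35) + G(-30))/(-1*2663 + 1776) = (5 + (-⅓ + (1/108)*(-30)))/(-1*2663 + 1776) = (5 + (-⅓ - 5/18))/(-2663 + 1776) = (5 - 11/18)/(-887) = (79/18)*(-1/887) = -79/15966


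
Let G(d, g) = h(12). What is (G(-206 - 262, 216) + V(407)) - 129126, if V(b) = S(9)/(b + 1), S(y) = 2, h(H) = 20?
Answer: -26337623/204 ≈ -1.2911e+5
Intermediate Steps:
G(d, g) = 20
V(b) = 2/(1 + b) (V(b) = 2/(b + 1) = 2/(1 + b))
(G(-206 - 262, 216) + V(407)) - 129126 = (20 + 2/(1 + 407)) - 129126 = (20 + 2/408) - 129126 = (20 + 2*(1/408)) - 129126 = (20 + 1/204) - 129126 = 4081/204 - 129126 = -26337623/204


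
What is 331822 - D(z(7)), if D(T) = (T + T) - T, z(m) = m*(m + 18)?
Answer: 331647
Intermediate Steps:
z(m) = m*(18 + m)
D(T) = T (D(T) = 2*T - T = T)
331822 - D(z(7)) = 331822 - 7*(18 + 7) = 331822 - 7*25 = 331822 - 1*175 = 331822 - 175 = 331647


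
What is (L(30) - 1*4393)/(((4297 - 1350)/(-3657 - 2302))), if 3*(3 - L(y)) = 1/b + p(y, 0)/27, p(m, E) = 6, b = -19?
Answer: 13420257941/1511811 ≈ 8876.9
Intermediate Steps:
L(y) = 1510/513 (L(y) = 3 - (1/(-19) + 6/27)/3 = 3 - (1*(-1/19) + 6*(1/27))/3 = 3 - (-1/19 + 2/9)/3 = 3 - ⅓*29/171 = 3 - 29/513 = 1510/513)
(L(30) - 1*4393)/(((4297 - 1350)/(-3657 - 2302))) = (1510/513 - 1*4393)/(((4297 - 1350)/(-3657 - 2302))) = (1510/513 - 4393)/((2947/(-5959))) = -2252099/(513*(2947*(-1/5959))) = -2252099/(513*(-2947/5959)) = -2252099/513*(-5959/2947) = 13420257941/1511811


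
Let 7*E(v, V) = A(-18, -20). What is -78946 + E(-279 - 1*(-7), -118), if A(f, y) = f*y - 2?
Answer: -552264/7 ≈ -78895.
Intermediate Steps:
A(f, y) = -2 + f*y
E(v, V) = 358/7 (E(v, V) = (-2 - 18*(-20))/7 = (-2 + 360)/7 = (1/7)*358 = 358/7)
-78946 + E(-279 - 1*(-7), -118) = -78946 + 358/7 = -552264/7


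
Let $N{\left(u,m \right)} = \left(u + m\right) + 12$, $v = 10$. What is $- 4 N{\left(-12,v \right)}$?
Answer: $-40$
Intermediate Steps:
$N{\left(u,m \right)} = 12 + m + u$ ($N{\left(u,m \right)} = \left(m + u\right) + 12 = 12 + m + u$)
$- 4 N{\left(-12,v \right)} = - 4 \left(12 + 10 - 12\right) = \left(-4\right) 10 = -40$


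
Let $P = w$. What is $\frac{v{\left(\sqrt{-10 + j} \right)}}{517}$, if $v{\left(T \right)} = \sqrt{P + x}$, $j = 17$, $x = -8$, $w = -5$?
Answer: $\frac{i \sqrt{13}}{517} \approx 0.006974 i$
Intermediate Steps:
$P = -5$
$v{\left(T \right)} = i \sqrt{13}$ ($v{\left(T \right)} = \sqrt{-5 - 8} = \sqrt{-13} = i \sqrt{13}$)
$\frac{v{\left(\sqrt{-10 + j} \right)}}{517} = \frac{i \sqrt{13}}{517}$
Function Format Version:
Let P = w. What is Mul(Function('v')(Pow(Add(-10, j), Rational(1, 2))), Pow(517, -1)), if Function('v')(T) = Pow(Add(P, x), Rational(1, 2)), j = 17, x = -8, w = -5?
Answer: Mul(Rational(1, 517), I, Pow(13, Rational(1, 2))) ≈ Mul(0.0069740, I)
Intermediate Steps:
P = -5
Function('v')(T) = Mul(I, Pow(13, Rational(1, 2))) (Function('v')(T) = Pow(Add(-5, -8), Rational(1, 2)) = Pow(-13, Rational(1, 2)) = Mul(I, Pow(13, Rational(1, 2))))
Mul(Function('v')(Pow(Add(-10, j), Rational(1, 2))), Pow(517, -1)) = Mul(Mul(I, Pow(13, Rational(1, 2))), Pow(517, -1)) = Mul(Mul(I, Pow(13, Rational(1, 2))), Rational(1, 517)) = Mul(Rational(1, 517), I, Pow(13, Rational(1, 2)))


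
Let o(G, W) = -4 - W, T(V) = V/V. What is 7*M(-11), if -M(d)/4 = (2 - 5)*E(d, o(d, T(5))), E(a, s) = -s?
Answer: 420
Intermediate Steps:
T(V) = 1
M(d) = 60 (M(d) = -4*(2 - 5)*(-(-4 - 1*1)) = -(-12)*(-(-4 - 1)) = -(-12)*(-1*(-5)) = -(-12)*5 = -4*(-15) = 60)
7*M(-11) = 7*60 = 420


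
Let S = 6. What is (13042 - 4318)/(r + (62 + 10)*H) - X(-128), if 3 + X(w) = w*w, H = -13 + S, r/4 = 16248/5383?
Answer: -3618708711/220670 ≈ -16399.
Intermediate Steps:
r = 64992/5383 (r = 4*(16248/5383) = 64992/5383 ≈ 12.074)
H = -7 (H = -13 + 6 = -7)
X(w) = -3 + w² (X(w) = -3 + w*w = -3 + w²)
(13042 - 4318)/(r + (62 + 10)*H) - X(-128) = (13042 - 4318)/(64992/5383 + (62 + 10)*(-7)) - (-3 + (-128)²) = 8724/(64992/5383 + 72*(-7)) - (-3 + 16384) = 8724/(64992/5383 - 504) - 1*16381 = 8724/(-2648040/5383) - 16381 = 8724*(-5383/2648040) - 16381 = -3913441/220670 - 16381 = -3618708711/220670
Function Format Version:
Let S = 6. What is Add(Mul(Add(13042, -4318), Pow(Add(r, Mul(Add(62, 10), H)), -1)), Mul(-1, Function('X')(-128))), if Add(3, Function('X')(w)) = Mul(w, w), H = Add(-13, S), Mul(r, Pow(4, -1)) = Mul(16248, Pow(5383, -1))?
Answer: Rational(-3618708711, 220670) ≈ -16399.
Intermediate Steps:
r = Rational(64992, 5383) (r = Mul(4, Mul(16248, Pow(5383, -1))) = Mul(4, Mul(16248, Rational(1, 5383))) = Mul(4, Rational(16248, 5383)) = Rational(64992, 5383) ≈ 12.074)
H = -7 (H = Add(-13, 6) = -7)
Function('X')(w) = Add(-3, Pow(w, 2)) (Function('X')(w) = Add(-3, Mul(w, w)) = Add(-3, Pow(w, 2)))
Add(Mul(Add(13042, -4318), Pow(Add(r, Mul(Add(62, 10), H)), -1)), Mul(-1, Function('X')(-128))) = Add(Mul(Add(13042, -4318), Pow(Add(Rational(64992, 5383), Mul(Add(62, 10), -7)), -1)), Mul(-1, Add(-3, Pow(-128, 2)))) = Add(Mul(8724, Pow(Add(Rational(64992, 5383), Mul(72, -7)), -1)), Mul(-1, Add(-3, 16384))) = Add(Mul(8724, Pow(Add(Rational(64992, 5383), -504), -1)), Mul(-1, 16381)) = Add(Mul(8724, Pow(Rational(-2648040, 5383), -1)), -16381) = Add(Mul(8724, Rational(-5383, 2648040)), -16381) = Add(Rational(-3913441, 220670), -16381) = Rational(-3618708711, 220670)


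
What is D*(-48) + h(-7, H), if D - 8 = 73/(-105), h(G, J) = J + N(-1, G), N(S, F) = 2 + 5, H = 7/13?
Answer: -156106/455 ≈ -343.09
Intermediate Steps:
H = 7/13 (H = 7*(1/13) = 7/13 ≈ 0.53846)
N(S, F) = 7
h(G, J) = 7 + J (h(G, J) = J + 7 = 7 + J)
D = 767/105 (D = 8 + 73/(-105) = 8 + 73*(-1/105) = 8 - 73/105 = 767/105 ≈ 7.3048)
D*(-48) + h(-7, H) = (767/105)*(-48) + (7 + 7/13) = -12272/35 + 98/13 = -156106/455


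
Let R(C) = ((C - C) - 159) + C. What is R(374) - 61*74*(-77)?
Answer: 347793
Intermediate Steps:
R(C) = -159 + C (R(C) = (0 - 159) + C = -159 + C)
R(374) - 61*74*(-77) = (-159 + 374) - 61*74*(-77) = 215 - 4514*(-77) = 215 - 1*(-347578) = 215 + 347578 = 347793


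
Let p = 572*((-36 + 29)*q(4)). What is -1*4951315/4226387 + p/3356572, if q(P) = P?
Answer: -4171783776593/3546543066341 ≈ -1.1763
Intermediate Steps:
p = -16016 (p = 572*((-36 + 29)*4) = 572*(-7*4) = 572*(-28) = -16016)
-1*4951315/4226387 + p/3356572 = -1*4951315/4226387 - 16016/3356572 = -4951315*1/4226387 - 16016*1/3356572 = -4951315/4226387 - 4004/839143 = -4171783776593/3546543066341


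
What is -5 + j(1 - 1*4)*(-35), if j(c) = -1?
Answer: 30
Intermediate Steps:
-5 + j(1 - 1*4)*(-35) = -5 - 1*(-35) = -5 + 35 = 30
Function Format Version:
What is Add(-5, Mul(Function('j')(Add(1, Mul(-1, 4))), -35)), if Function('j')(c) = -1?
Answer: 30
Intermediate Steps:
Add(-5, Mul(Function('j')(Add(1, Mul(-1, 4))), -35)) = Add(-5, Mul(-1, -35)) = Add(-5, 35) = 30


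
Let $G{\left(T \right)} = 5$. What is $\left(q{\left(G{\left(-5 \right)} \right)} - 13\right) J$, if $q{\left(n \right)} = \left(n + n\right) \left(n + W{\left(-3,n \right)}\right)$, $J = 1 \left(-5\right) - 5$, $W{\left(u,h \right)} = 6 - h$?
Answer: $-470$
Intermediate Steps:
$J = -10$ ($J = -5 - 5 = -10$)
$q{\left(n \right)} = 12 n$ ($q{\left(n \right)} = \left(n + n\right) \left(n - \left(-6 + n\right)\right) = 2 n 6 = 12 n$)
$\left(q{\left(G{\left(-5 \right)} \right)} - 13\right) J = \left(12 \cdot 5 - 13\right) \left(-10\right) = \left(60 - 13\right) \left(-10\right) = 47 \left(-10\right) = -470$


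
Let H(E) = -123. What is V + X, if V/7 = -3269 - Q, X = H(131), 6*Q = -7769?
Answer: -83653/6 ≈ -13942.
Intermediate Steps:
Q = -7769/6 (Q = (⅙)*(-7769) = -7769/6 ≈ -1294.8)
X = -123
V = -82915/6 (V = 7*(-3269 - 1*(-7769/6)) = 7*(-3269 + 7769/6) = 7*(-11845/6) = -82915/6 ≈ -13819.)
V + X = -82915/6 - 123 = -83653/6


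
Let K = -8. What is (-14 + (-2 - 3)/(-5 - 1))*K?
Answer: 316/3 ≈ 105.33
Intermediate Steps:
(-14 + (-2 - 3)/(-5 - 1))*K = (-14 + (-2 - 3)/(-5 - 1))*(-8) = (-14 - 5/(-6))*(-8) = (-14 - 5*(-⅙))*(-8) = (-14 + ⅚)*(-8) = -79/6*(-8) = 316/3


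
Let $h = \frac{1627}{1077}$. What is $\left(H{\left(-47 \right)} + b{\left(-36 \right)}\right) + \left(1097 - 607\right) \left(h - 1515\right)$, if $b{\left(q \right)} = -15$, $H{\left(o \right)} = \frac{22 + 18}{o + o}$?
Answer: $- \frac{37540325665}{50619} \approx -7.4163 \cdot 10^{5}$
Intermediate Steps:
$h = \frac{1627}{1077}$ ($h = 1627 \cdot \frac{1}{1077} = \frac{1627}{1077} \approx 1.5107$)
$H{\left(o \right)} = \frac{20}{o}$ ($H{\left(o \right)} = \frac{40}{2 o} = 40 \frac{1}{2 o} = \frac{20}{o}$)
$\left(H{\left(-47 \right)} + b{\left(-36 \right)}\right) + \left(1097 - 607\right) \left(h - 1515\right) = \left(\frac{20}{-47} - 15\right) + \left(1097 - 607\right) \left(\frac{1627}{1077} - 1515\right) = \left(20 \left(- \frac{1}{47}\right) - 15\right) + 490 \left(- \frac{1630028}{1077}\right) = \left(- \frac{20}{47} - 15\right) - \frac{798713720}{1077} = - \frac{725}{47} - \frac{798713720}{1077} = - \frac{37540325665}{50619}$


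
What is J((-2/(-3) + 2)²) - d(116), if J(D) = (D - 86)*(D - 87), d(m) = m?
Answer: 501094/81 ≈ 6186.3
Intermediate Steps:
J(D) = (-87 + D)*(-86 + D) (J(D) = (-86 + D)*(-87 + D) = (-87 + D)*(-86 + D))
J((-2/(-3) + 2)²) - d(116) = (7482 + ((-2/(-3) + 2)²)² - 173*(-2/(-3) + 2)²) - 1*116 = (7482 + ((-2*(-⅓) + 2)²)² - 173*(-2*(-⅓) + 2)²) - 116 = (7482 + ((⅔ + 2)²)² - 173*(⅔ + 2)²) - 116 = (7482 + ((8/3)²)² - 173*(8/3)²) - 116 = (7482 + (64/9)² - 173*64/9) - 116 = (7482 + 4096/81 - 11072/9) - 116 = 510490/81 - 116 = 501094/81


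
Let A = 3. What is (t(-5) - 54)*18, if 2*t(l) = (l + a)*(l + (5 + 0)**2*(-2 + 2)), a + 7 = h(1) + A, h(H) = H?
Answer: -612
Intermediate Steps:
a = -3 (a = -7 + (1 + 3) = -7 + 4 = -3)
t(l) = l*(-3 + l)/2 (t(l) = ((l - 3)*(l + (5 + 0)**2*(-2 + 2)))/2 = ((-3 + l)*(l + 5**2*0))/2 = ((-3 + l)*(l + 25*0))/2 = ((-3 + l)*(l + 0))/2 = ((-3 + l)*l)/2 = (l*(-3 + l))/2 = l*(-3 + l)/2)
(t(-5) - 54)*18 = ((1/2)*(-5)*(-3 - 5) - 54)*18 = ((1/2)*(-5)*(-8) - 54)*18 = (20 - 54)*18 = -34*18 = -612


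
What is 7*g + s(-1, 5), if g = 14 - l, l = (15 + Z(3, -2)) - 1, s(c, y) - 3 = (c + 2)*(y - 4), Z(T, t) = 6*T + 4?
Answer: -150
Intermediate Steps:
Z(T, t) = 4 + 6*T
s(c, y) = 3 + (-4 + y)*(2 + c) (s(c, y) = 3 + (c + 2)*(y - 4) = 3 + (2 + c)*(-4 + y) = 3 + (-4 + y)*(2 + c))
l = 36 (l = (15 + (4 + 6*3)) - 1 = (15 + (4 + 18)) - 1 = (15 + 22) - 1 = 37 - 1 = 36)
g = -22 (g = 14 - 1*36 = 14 - 36 = -22)
7*g + s(-1, 5) = 7*(-22) + (-5 - 4*(-1) + 2*5 - 1*5) = -154 + (-5 + 4 + 10 - 5) = -154 + 4 = -150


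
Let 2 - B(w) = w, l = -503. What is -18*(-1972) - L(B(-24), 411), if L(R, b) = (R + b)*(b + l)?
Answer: 75700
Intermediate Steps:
B(w) = 2 - w
L(R, b) = (-503 + b)*(R + b) (L(R, b) = (R + b)*(b - 503) = (R + b)*(-503 + b) = (-503 + b)*(R + b))
-18*(-1972) - L(B(-24), 411) = -18*(-1972) - (411**2 - 503*(2 - 1*(-24)) - 503*411 + (2 - 1*(-24))*411) = 35496 - (168921 - 503*(2 + 24) - 206733 + (2 + 24)*411) = 35496 - (168921 - 503*26 - 206733 + 26*411) = 35496 - (168921 - 13078 - 206733 + 10686) = 35496 - 1*(-40204) = 35496 + 40204 = 75700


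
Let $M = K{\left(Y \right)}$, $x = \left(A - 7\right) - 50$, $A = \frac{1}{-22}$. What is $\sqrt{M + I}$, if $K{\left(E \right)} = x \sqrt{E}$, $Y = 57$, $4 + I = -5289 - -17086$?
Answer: $\frac{\sqrt{5707812 - 27610 \sqrt{57}}}{22} \approx 106.59$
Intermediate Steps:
$A = - \frac{1}{22} \approx -0.045455$
$x = - \frac{1255}{22}$ ($x = \left(- \frac{1}{22} - 7\right) - 50 = - \frac{155}{22} - 50 = - \frac{1255}{22} \approx -57.045$)
$I = 11793$ ($I = -4 - -11797 = -4 + \left(-5289 + 17086\right) = -4 + 11797 = 11793$)
$K{\left(E \right)} = - \frac{1255 \sqrt{E}}{22}$
$M = - \frac{1255 \sqrt{57}}{22} \approx -430.68$
$\sqrt{M + I} = \sqrt{- \frac{1255 \sqrt{57}}{22} + 11793} = \sqrt{11793 - \frac{1255 \sqrt{57}}{22}}$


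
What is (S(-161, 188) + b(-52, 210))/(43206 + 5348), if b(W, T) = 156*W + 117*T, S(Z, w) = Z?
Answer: 16297/48554 ≈ 0.33565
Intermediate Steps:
b(W, T) = 117*T + 156*W
(S(-161, 188) + b(-52, 210))/(43206 + 5348) = (-161 + (117*210 + 156*(-52)))/(43206 + 5348) = (-161 + (24570 - 8112))/48554 = (-161 + 16458)*(1/48554) = 16297*(1/48554) = 16297/48554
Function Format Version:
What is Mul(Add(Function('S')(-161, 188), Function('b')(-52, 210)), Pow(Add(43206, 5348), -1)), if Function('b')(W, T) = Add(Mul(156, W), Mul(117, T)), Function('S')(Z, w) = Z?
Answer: Rational(16297, 48554) ≈ 0.33565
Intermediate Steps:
Function('b')(W, T) = Add(Mul(117, T), Mul(156, W))
Mul(Add(Function('S')(-161, 188), Function('b')(-52, 210)), Pow(Add(43206, 5348), -1)) = Mul(Add(-161, Add(Mul(117, 210), Mul(156, -52))), Pow(Add(43206, 5348), -1)) = Mul(Add(-161, Add(24570, -8112)), Pow(48554, -1)) = Mul(Add(-161, 16458), Rational(1, 48554)) = Mul(16297, Rational(1, 48554)) = Rational(16297, 48554)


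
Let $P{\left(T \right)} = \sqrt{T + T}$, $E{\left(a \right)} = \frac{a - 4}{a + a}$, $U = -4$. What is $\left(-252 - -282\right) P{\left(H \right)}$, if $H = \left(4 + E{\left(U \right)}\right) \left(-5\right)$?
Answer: $150 i \sqrt{2} \approx 212.13 i$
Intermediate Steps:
$E{\left(a \right)} = \frac{-4 + a}{2 a}$
$H = -25$ ($H = \left(4 + \frac{-4 - 4}{2 \left(-4\right)}\right) \left(-5\right) = \left(4 + \frac{1}{2} \left(- \frac{1}{4}\right) \left(-8\right)\right) \left(-5\right) = \left(4 + 1\right) \left(-5\right) = 5 \left(-5\right) = -25$)
$P{\left(T \right)} = \sqrt{2} \sqrt{T}$ ($P{\left(T \right)} = \sqrt{2 T} = \sqrt{2} \sqrt{T}$)
$\left(-252 - -282\right) P{\left(H \right)} = \left(-252 - -282\right) \sqrt{2} \sqrt{-25} = \left(-252 + 282\right) \sqrt{2} \cdot 5 i = 30 \cdot 5 i \sqrt{2} = 150 i \sqrt{2}$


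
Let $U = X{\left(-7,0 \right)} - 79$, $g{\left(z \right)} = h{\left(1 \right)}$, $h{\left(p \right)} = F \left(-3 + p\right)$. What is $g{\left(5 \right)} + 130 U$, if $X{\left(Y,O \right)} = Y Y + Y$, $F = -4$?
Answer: $-4802$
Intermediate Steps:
$X{\left(Y,O \right)} = Y + Y^{2}$ ($X{\left(Y,O \right)} = Y^{2} + Y = Y + Y^{2}$)
$h{\left(p \right)} = 12 - 4 p$ ($h{\left(p \right)} = - 4 \left(-3 + p\right) = 12 - 4 p$)
$g{\left(z \right)} = 8$ ($g{\left(z \right)} = 12 - 4 = 8$)
$U = -37$ ($U = - 7 \left(1 - 7\right) - 79 = \left(-7\right) \left(-6\right) - 79 = 42 - 79 = -37$)
$g{\left(5 \right)} + 130 U = 8 + 130 \left(-37\right) = 8 - 4810 = -4802$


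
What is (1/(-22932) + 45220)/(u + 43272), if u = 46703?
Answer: 1036985039/2063306700 ≈ 0.50258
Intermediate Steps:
(1/(-22932) + 45220)/(u + 43272) = (1/(-22932) + 45220)/(46703 + 43272) = (-1/22932 + 45220)/89975 = (1036985039/22932)*(1/89975) = 1036985039/2063306700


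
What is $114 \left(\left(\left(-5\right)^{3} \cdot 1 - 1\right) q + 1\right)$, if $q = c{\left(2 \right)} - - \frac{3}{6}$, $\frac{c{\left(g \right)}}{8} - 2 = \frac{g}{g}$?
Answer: $-351804$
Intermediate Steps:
$c{\left(g \right)} = 24$ ($c{\left(g \right)} = 16 + 8 \frac{g}{g} = 16 + 8 \cdot 1 = 16 + 8 = 24$)
$q = \frac{49}{2}$ ($q = 24 - - \frac{3}{6} = 24 - \left(-3\right) \frac{1}{6} = 24 - - \frac{1}{2} = 24 + \frac{1}{2} = \frac{49}{2} \approx 24.5$)
$114 \left(\left(\left(-5\right)^{3} \cdot 1 - 1\right) q + 1\right) = 114 \left(\left(\left(-5\right)^{3} \cdot 1 - 1\right) \frac{49}{2} + 1\right) = 114 \left(\left(\left(-125\right) 1 - 1\right) \frac{49}{2} + 1\right) = 114 \left(\left(-125 - 1\right) \frac{49}{2} + 1\right) = 114 \left(\left(-126\right) \frac{49}{2} + 1\right) = 114 \left(-3087 + 1\right) = 114 \left(-3086\right) = -351804$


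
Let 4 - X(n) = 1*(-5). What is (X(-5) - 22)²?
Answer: 169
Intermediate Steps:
X(n) = 9 (X(n) = 4 - (-5) = 4 - 1*(-5) = 4 + 5 = 9)
(X(-5) - 22)² = (9 - 22)² = (-13)² = 169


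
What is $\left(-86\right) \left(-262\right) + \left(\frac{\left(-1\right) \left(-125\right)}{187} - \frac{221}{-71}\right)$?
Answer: $\frac{299207566}{13277} \approx 22536.0$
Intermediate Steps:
$\left(-86\right) \left(-262\right) + \left(\frac{\left(-1\right) \left(-125\right)}{187} - \frac{221}{-71}\right) = 22532 + \left(125 \cdot \frac{1}{187} - - \frac{221}{71}\right) = 22532 + \left(\frac{125}{187} + \frac{221}{71}\right) = 22532 + \frac{50202}{13277} = \frac{299207566}{13277}$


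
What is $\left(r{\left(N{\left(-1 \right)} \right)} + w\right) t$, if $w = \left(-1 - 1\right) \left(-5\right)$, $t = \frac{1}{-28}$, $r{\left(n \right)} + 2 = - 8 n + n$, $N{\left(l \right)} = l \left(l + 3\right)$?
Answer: $- \frac{11}{14} \approx -0.78571$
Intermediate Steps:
$N{\left(l \right)} = l \left(3 + l\right)$
$r{\left(n \right)} = -2 - 7 n$ ($r{\left(n \right)} = -2 + \left(- 8 n + n\right) = -2 - 7 n$)
$t = - \frac{1}{28} \approx -0.035714$
$w = 10$ ($w = \left(-2\right) \left(-5\right) = 10$)
$\left(r{\left(N{\left(-1 \right)} \right)} + w\right) t = \left(\left(-2 - 7 \left(- (3 - 1)\right)\right) + 10\right) \left(- \frac{1}{28}\right) = \left(\left(-2 - 7 \left(\left(-1\right) 2\right)\right) + 10\right) \left(- \frac{1}{28}\right) = \left(\left(-2 - -14\right) + 10\right) \left(- \frac{1}{28}\right) = \left(\left(-2 + 14\right) + 10\right) \left(- \frac{1}{28}\right) = \left(12 + 10\right) \left(- \frac{1}{28}\right) = 22 \left(- \frac{1}{28}\right) = - \frac{11}{14}$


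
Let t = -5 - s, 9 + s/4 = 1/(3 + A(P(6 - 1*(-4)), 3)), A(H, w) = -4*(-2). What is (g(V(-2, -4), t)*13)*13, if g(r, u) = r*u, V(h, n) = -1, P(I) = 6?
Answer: -56953/11 ≈ -5177.5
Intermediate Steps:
A(H, w) = 8
s = -392/11 (s = -36 + 4/(3 + 8) = -36 + 4/11 = -392/11 ≈ -35.636)
t = 337/11 (t = -5 - 1*(-392/11) = -5 + 392/11 = 337/11 ≈ 30.636)
(g(V(-2, -4), t)*13)*13 = (-1*337/11*13)*13 = -337/11*13*13 = -4381/11*13 = -56953/11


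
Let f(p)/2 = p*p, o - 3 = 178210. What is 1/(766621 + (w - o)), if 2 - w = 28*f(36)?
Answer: 1/515834 ≈ 1.9386e-6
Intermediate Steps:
o = 178213 (o = 3 + 178210 = 178213)
f(p) = 2*p**2 (f(p) = 2*(p*p) = 2*p**2)
w = -72574 (w = 2 - 28*2*36**2 = 2 - 28*2*1296 = 2 - 28*2592 = 2 - 1*72576 = 2 - 72576 = -72574)
1/(766621 + (w - o)) = 1/(766621 + (-72574 - 1*178213)) = 1/(766621 + (-72574 - 178213)) = 1/(766621 - 250787) = 1/515834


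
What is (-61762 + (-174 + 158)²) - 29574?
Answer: -91080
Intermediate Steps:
(-61762 + (-174 + 158)²) - 29574 = (-61762 + (-16)²) - 29574 = (-61762 + 256) - 29574 = -61506 - 29574 = -91080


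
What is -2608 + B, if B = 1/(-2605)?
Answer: -6793841/2605 ≈ -2608.0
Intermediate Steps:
B = -1/2605 ≈ -0.00038388
-2608 + B = -2608 - 1/2605 = -6793841/2605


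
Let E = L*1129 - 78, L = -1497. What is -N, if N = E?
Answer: 1690191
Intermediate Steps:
E = -1690191 (E = -1497*1129 - 78 = -1690113 - 78 = -1690191)
N = -1690191
-N = -1*(-1690191) = 1690191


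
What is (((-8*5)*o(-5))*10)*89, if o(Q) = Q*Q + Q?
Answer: -712000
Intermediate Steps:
o(Q) = Q + Q² (o(Q) = Q² + Q = Q + Q²)
(((-8*5)*o(-5))*10)*89 = (((-8*5)*(-5*(1 - 5)))*10)*89 = (-(-200)*(-4)*10)*89 = (-40*20*10)*89 = -800*10*89 = -8000*89 = -712000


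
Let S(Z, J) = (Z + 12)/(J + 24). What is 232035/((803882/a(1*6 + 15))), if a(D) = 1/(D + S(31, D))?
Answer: 10441575/794235416 ≈ 0.013147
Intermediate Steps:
S(Z, J) = (12 + Z)/(24 + J)
a(D) = 1/(D + 43/(24 + D)) (a(D) = 1/(D + (12 + 31)/(24 + D)) = 1/(D + 43/(24 + D)))
232035/((803882/a(1*6 + 15))) = 232035/((803882/(((24 + (1*6 + 15))/(43 + (1*6 + 15)*(24 + (1*6 + 15))))))) = 232035/((803882/(((24 + (6 + 15))/(43 + (6 + 15)*(24 + (6 + 15))))))) = 232035/((803882/(((24 + 21)/(43 + 21*(24 + 21)))))) = 232035/((803882/((45/(43 + 21*45))))) = 232035/((803882/((45/(43 + 945))))) = 232035/((803882/((45/988)))) = 232035/((803882/(((1/988)*45)))) = 232035/((803882/(45/988))) = 232035/((803882*(988/45))) = 232035/(794235416/45) = 232035*(45/794235416) = 10441575/794235416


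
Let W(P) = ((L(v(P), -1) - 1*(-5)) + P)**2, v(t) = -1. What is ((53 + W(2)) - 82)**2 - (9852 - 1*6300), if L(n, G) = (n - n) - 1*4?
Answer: -3152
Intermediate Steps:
L(n, G) = -4 (L(n, G) = 0 - 4 = -4)
W(P) = (1 + P)**2 (W(P) = ((-4 - 1*(-5)) + P)**2 = ((-4 + 5) + P)**2 = (1 + P)**2)
((53 + W(2)) - 82)**2 - (9852 - 1*6300) = ((53 + (1 + 2)**2) - 82)**2 - (9852 - 1*6300) = ((53 + 3**2) - 82)**2 - (9852 - 6300) = ((53 + 9) - 82)**2 - 1*3552 = (62 - 82)**2 - 3552 = (-20)**2 - 3552 = 400 - 3552 = -3152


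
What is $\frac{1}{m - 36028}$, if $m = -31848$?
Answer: $- \frac{1}{67876} \approx -1.4733 \cdot 10^{-5}$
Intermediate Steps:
$\frac{1}{m - 36028} = \frac{1}{-31848 - 36028} = \frac{1}{-67876} = - \frac{1}{67876}$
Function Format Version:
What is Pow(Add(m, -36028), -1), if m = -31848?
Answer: Rational(-1, 67876) ≈ -1.4733e-5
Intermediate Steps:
Pow(Add(m, -36028), -1) = Pow(Add(-31848, -36028), -1) = Pow(-67876, -1) = Rational(-1, 67876)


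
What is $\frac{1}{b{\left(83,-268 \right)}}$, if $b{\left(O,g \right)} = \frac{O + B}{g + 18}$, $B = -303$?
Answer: $\frac{25}{22} \approx 1.1364$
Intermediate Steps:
$b{\left(O,g \right)} = \frac{-303 + O}{18 + g}$ ($b{\left(O,g \right)} = \frac{O - 303}{g + 18} = \frac{-303 + O}{18 + g}$)
$\frac{1}{b{\left(83,-268 \right)}} = \frac{1}{\frac{1}{18 - 268} \left(-303 + 83\right)} = \frac{1}{\frac{1}{-250} \left(-220\right)} = \frac{1}{\left(- \frac{1}{250}\right) \left(-220\right)} = \frac{1}{\frac{22}{25}} = \frac{25}{22}$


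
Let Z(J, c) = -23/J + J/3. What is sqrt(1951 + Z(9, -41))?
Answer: sqrt(17563)/3 ≈ 44.175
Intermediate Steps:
Z(J, c) = -23/J + J/3 (Z(J, c) = -23/J + J*(1/3) = -23/J + J/3)
sqrt(1951 + Z(9, -41)) = sqrt(1951 + (-23/9 + (1/3)*9)) = sqrt(1951 + (-23*1/9 + 3)) = sqrt(1951 + (-23/9 + 3)) = sqrt(1951 + 4/9) = sqrt(17563/9) = sqrt(17563)/3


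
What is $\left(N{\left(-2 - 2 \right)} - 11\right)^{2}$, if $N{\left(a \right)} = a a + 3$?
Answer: $64$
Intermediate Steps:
$N{\left(a \right)} = 3 + a^{2}$ ($N{\left(a \right)} = a^{2} + 3 = 3 + a^{2}$)
$\left(N{\left(-2 - 2 \right)} - 11\right)^{2} = \left(\left(3 + \left(-2 - 2\right)^{2}\right) - 11\right)^{2} = \left(\left(3 + \left(-4\right)^{2}\right) - 11\right)^{2} = \left(\left(3 + 16\right) - 11\right)^{2} = \left(19 - 11\right)^{2} = 8^{2} = 64$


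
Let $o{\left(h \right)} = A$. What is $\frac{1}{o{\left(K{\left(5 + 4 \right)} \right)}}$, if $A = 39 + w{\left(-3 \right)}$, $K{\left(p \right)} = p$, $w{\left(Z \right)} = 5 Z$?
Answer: $\frac{1}{24} \approx 0.041667$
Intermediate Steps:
$A = 24$ ($A = 39 + 5 \left(-3\right) = 39 - 15 = 24$)
$o{\left(h \right)} = 24$
$\frac{1}{o{\left(K{\left(5 + 4 \right)} \right)}} = \frac{1}{24}$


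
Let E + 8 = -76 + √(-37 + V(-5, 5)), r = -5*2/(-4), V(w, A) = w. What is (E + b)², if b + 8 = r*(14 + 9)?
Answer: 4593/4 - 69*I*√42 ≈ 1148.3 - 447.17*I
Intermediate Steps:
r = 5/2 (r = -10*(-¼) = 5/2 ≈ 2.5000)
E = -84 + I*√42 (E = -8 + (-76 + √(-37 - 5)) = -8 + (-76 + √(-42)) = -8 + (-76 + I*√42) = -84 + I*√42 ≈ -84.0 + 6.4807*I)
b = 99/2 (b = -8 + 5*(14 + 9)/2 = -8 + (5/2)*23 = -8 + 115/2 = 99/2 ≈ 49.500)
(E + b)² = ((-84 + I*√42) + 99/2)² = (-69/2 + I*√42)²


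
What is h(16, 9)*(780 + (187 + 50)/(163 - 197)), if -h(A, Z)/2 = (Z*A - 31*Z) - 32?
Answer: 4389261/17 ≈ 2.5819e+5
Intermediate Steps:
h(A, Z) = 64 + 62*Z - 2*A*Z (h(A, Z) = -2*((Z*A - 31*Z) - 32) = -2*((A*Z - 31*Z) - 32) = -2*((-31*Z + A*Z) - 32) = -2*(-32 - 31*Z + A*Z) = 64 + 62*Z - 2*A*Z)
h(16, 9)*(780 + (187 + 50)/(163 - 197)) = (64 + 62*9 - 2*16*9)*(780 + (187 + 50)/(163 - 197)) = (64 + 558 - 288)*(780 + 237/(-34)) = 334*(780 + 237*(-1/34)) = 334*(780 - 237/34) = 334*(26283/34) = 4389261/17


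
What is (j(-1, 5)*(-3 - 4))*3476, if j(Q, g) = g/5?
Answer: -24332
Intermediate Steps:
j(Q, g) = g/5 (j(Q, g) = g*(1/5) = g/5)
(j(-1, 5)*(-3 - 4))*3476 = (((1/5)*5)*(-3 - 4))*3476 = (1*(-7))*3476 = -7*3476 = -24332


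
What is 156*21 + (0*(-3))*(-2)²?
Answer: 3276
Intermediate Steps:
156*21 + (0*(-3))*(-2)² = 3276 + 0*4 = 3276 + 0 = 3276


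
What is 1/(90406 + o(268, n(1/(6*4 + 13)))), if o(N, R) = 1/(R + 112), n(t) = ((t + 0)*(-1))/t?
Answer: 111/10035067 ≈ 1.1061e-5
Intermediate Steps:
n(t) = -1 (n(t) = (t*(-1))/t = (-t)/t = -1)
o(N, R) = 1/(112 + R)
1/(90406 + o(268, n(1/(6*4 + 13)))) = 1/(90406 + 1/(112 - 1)) = 1/(90406 + 1/111) = 1/(10035067/111) = 111/10035067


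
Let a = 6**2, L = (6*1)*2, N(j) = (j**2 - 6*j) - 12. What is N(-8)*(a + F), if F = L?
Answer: 4800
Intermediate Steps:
N(j) = -12 + j**2 - 6*j
L = 12 (L = 6*2 = 12)
F = 12
a = 36
N(-8)*(a + F) = (-12 + (-8)**2 - 6*(-8))*(36 + 12) = (-12 + 64 + 48)*48 = 100*48 = 4800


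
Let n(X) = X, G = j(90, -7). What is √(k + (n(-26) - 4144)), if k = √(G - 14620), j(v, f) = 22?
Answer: √(-4170 + 3*I*√1622) ≈ 0.9354 + 64.582*I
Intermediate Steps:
G = 22
k = 3*I*√1622 (k = √(22 - 14620) = √(-14598) = 3*I*√1622 ≈ 120.82*I)
√(k + (n(-26) - 4144)) = √(3*I*√1622 + (-26 - 4144)) = √(3*I*√1622 - 4170) = √(-4170 + 3*I*√1622)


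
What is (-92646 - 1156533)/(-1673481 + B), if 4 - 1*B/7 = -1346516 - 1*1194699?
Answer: -416393/5371684 ≈ -0.077516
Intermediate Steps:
B = 17788533 (B = 28 - 7*(-1346516 - 1*1194699) = 28 - 7*(-1346516 - 1194699) = 28 - 7*(-2541215) = 28 + 17788505 = 17788533)
(-92646 - 1156533)/(-1673481 + B) = (-92646 - 1156533)/(-1673481 + 17788533) = -1249179/16115052 = -1249179*1/16115052 = -416393/5371684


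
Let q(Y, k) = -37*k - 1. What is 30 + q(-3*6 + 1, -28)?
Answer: 1065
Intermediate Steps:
q(Y, k) = -1 - 37*k
30 + q(-3*6 + 1, -28) = 30 + (-1 - 37*(-28)) = 30 + (-1 + 1036) = 30 + 1035 = 1065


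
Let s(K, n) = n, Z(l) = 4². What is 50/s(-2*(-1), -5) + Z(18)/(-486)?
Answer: -2438/243 ≈ -10.033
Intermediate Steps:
Z(l) = 16
50/s(-2*(-1), -5) + Z(18)/(-486) = 50/(-5) + 16/(-486) = 50*(-⅕) + 16*(-1/486) = -10 - 8/243 = -2438/243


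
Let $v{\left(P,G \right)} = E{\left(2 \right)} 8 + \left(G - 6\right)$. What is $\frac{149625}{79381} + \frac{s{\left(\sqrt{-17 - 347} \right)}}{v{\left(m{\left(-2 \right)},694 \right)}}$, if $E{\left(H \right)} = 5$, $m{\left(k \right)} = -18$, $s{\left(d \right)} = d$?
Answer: $\frac{149625}{79381} + \frac{i \sqrt{91}}{364} \approx 1.8849 + 0.026207 i$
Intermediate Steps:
$v{\left(P,G \right)} = 34 + G$ ($v{\left(P,G \right)} = 5 \cdot 8 + \left(G - 6\right) = 40 + \left(-6 + G\right) = 34 + G$)
$\frac{149625}{79381} + \frac{s{\left(\sqrt{-17 - 347} \right)}}{v{\left(m{\left(-2 \right)},694 \right)}} = \frac{149625}{79381} + \frac{\sqrt{-17 - 347}}{34 + 694} = 149625 \cdot \frac{1}{79381} + \frac{\sqrt{-364}}{728} = \frac{149625}{79381} + 2 i \sqrt{91} \cdot \frac{1}{728} = \frac{149625}{79381} + \frac{i \sqrt{91}}{364}$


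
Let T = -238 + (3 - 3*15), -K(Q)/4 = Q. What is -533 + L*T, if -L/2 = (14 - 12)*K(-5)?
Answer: 21867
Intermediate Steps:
K(Q) = -4*Q
T = -280 (T = -238 + (3 - 45) = -238 - 42 = -280)
L = -80 (L = -2*(14 - 12)*(-4*(-5)) = -4*20 = -2*40 = -80)
-533 + L*T = -533 - 80*(-280) = -533 + 22400 = 21867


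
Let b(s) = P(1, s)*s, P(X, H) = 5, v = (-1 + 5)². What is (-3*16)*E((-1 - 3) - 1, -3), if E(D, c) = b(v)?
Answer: -3840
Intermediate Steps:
v = 16 (v = 4² = 16)
b(s) = 5*s
E(D, c) = 80 (E(D, c) = 5*16 = 80)
(-3*16)*E((-1 - 3) - 1, -3) = -3*16*80 = -48*80 = -3840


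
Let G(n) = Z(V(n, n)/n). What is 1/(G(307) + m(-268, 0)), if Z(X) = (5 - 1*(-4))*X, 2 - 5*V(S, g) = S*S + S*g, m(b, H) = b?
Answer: -1535/2107844 ≈ -0.00072823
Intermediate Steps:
V(S, g) = ⅖ - S²/5 - S*g/5 (V(S, g) = ⅖ - (S*S + S*g)/5 = ⅖ - (S² + S*g)/5 = ⅖ + (-S²/5 - S*g/5) = ⅖ - S²/5 - S*g/5)
Z(X) = 9*X (Z(X) = (5 + 4)*X = 9*X)
G(n) = 9*(⅖ - 2*n²/5)/n (G(n) = 9*((⅖ - n²/5 - n*n/5)/n) = 9*((⅖ - n²/5 - n²/5)/n) = 9*((⅖ - 2*n²/5)/n) = 9*(⅖ - 2*n²/5)/n)
1/(G(307) + m(-268, 0)) = 1/((18/5)*(1 - 1*307²)/307 - 268) = 1/((18/5)*(1/307)*(1 - 1*94249) - 268) = 1/((18/5)*(1/307)*(1 - 94249) - 268) = 1/((18/5)*(1/307)*(-94248) - 268) = 1/(-1696464/1535 - 268) = 1/(-2107844/1535) = -1535/2107844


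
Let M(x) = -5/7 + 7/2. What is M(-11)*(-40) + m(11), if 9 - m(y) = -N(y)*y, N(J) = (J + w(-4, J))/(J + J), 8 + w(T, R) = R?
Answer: -668/7 ≈ -95.429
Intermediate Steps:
w(T, R) = -8 + R
M(x) = 39/14 (M(x) = -5*⅐ + 7*(½) = -5/7 + 7/2 = 39/14)
N(J) = (-8 + 2*J)/(2*J) (N(J) = (J + (-8 + J))/(J + J) = (-8 + 2*J)/((2*J)) = (-8 + 2*J)*(1/(2*J)) = (-8 + 2*J)/(2*J))
m(y) = 5 + y (m(y) = 9 - (-1)*((-4 + y)/y)*y = 9 - (-1)*(-4 + y) = 9 - (4 - y) = 9 + (-4 + y) = 5 + y)
M(-11)*(-40) + m(11) = (39/14)*(-40) + (5 + 11) = -780/7 + 16 = -668/7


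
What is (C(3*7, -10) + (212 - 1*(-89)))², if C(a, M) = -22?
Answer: 77841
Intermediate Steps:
(C(3*7, -10) + (212 - 1*(-89)))² = (-22 + (212 - 1*(-89)))² = (-22 + (212 + 89))² = (-22 + 301)² = 279² = 77841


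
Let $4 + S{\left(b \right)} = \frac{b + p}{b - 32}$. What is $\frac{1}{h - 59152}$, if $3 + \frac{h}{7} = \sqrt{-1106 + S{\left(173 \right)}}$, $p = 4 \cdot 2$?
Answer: $- \frac{8343393}{493711254110} - \frac{7 i \sqrt{22042389}}{493711254110} \approx -1.6899 \cdot 10^{-5} - 6.6566 \cdot 10^{-8} i$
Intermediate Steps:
$p = 8$
$S{\left(b \right)} = -4 + \frac{8 + b}{-32 + b}$ ($S{\left(b \right)} = -4 + \frac{b + 8}{b - 32} = -4 + \frac{8 + b}{-32 + b}$)
$h = -21 + \frac{7 i \sqrt{22042389}}{141}$ ($h = -21 + 7 \sqrt{-1106 + \frac{136 - 519}{-32 + 173}} = -21 + 7 \sqrt{-1106 + \frac{136 - 519}{141}} = -21 + 7 \sqrt{-1106 + \frac{1}{141} \left(-383\right)} = -21 + 7 \sqrt{-1106 - \frac{383}{141}} = -21 + 7 \sqrt{- \frac{156329}{141}} = -21 + 7 \frac{i \sqrt{22042389}}{141} = -21 + \frac{7 i \sqrt{22042389}}{141} \approx -21.0 + 233.08 i$)
$\frac{1}{h - 59152} = \frac{1}{\left(-21 + \frac{7 i \sqrt{22042389}}{141}\right) - 59152} = \frac{1}{-59173 + \frac{7 i \sqrt{22042389}}{141}}$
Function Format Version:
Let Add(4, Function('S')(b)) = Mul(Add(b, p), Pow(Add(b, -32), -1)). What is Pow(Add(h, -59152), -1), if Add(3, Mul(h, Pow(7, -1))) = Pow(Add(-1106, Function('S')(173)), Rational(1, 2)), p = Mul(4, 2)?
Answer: Add(Rational(-8343393, 493711254110), Mul(Rational(-7, 493711254110), I, Pow(22042389, Rational(1, 2)))) ≈ Add(-1.6899e-5, Mul(-6.6566e-8, I))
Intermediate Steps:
p = 8
Function('S')(b) = Add(-4, Mul(Pow(Add(-32, b), -1), Add(8, b))) (Function('S')(b) = Add(-4, Mul(Add(b, 8), Pow(Add(b, -32), -1))) = Add(-4, Mul(Add(8, b), Pow(Add(-32, b), -1))) = Add(-4, Mul(Pow(Add(-32, b), -1), Add(8, b))))
h = Add(-21, Mul(Rational(7, 141), I, Pow(22042389, Rational(1, 2)))) (h = Add(-21, Mul(7, Pow(Add(-1106, Mul(Pow(Add(-32, 173), -1), Add(136, Mul(-3, 173)))), Rational(1, 2)))) = Add(-21, Mul(7, Pow(Add(-1106, Mul(Pow(141, -1), Add(136, -519))), Rational(1, 2)))) = Add(-21, Mul(7, Pow(Add(-1106, Mul(Rational(1, 141), -383)), Rational(1, 2)))) = Add(-21, Mul(7, Pow(Add(-1106, Rational(-383, 141)), Rational(1, 2)))) = Add(-21, Mul(7, Pow(Rational(-156329, 141), Rational(1, 2)))) = Add(-21, Mul(7, Mul(Rational(1, 141), I, Pow(22042389, Rational(1, 2))))) = Add(-21, Mul(Rational(7, 141), I, Pow(22042389, Rational(1, 2)))) ≈ Add(-21.000, Mul(233.08, I)))
Pow(Add(h, -59152), -1) = Pow(Add(Add(-21, Mul(Rational(7, 141), I, Pow(22042389, Rational(1, 2)))), -59152), -1) = Pow(Add(-59173, Mul(Rational(7, 141), I, Pow(22042389, Rational(1, 2)))), -1)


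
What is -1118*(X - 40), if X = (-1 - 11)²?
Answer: -116272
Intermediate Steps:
X = 144 (X = (-12)² = 144)
-1118*(X - 40) = -1118*(144 - 40) = -1118*104 = -116272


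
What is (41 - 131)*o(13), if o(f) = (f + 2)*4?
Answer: -5400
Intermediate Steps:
o(f) = 8 + 4*f (o(f) = (2 + f)*4 = 8 + 4*f)
(41 - 131)*o(13) = (41 - 131)*(8 + 4*13) = -90*(8 + 52) = -90*60 = -5400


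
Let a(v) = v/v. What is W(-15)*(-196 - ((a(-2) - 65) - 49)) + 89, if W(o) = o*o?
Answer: -18586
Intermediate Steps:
a(v) = 1
W(o) = o²
W(-15)*(-196 - ((a(-2) - 65) - 49)) + 89 = (-15)²*(-196 - ((1 - 65) - 49)) + 89 = 225*(-196 - (-64 - 49)) + 89 = 225*(-196 - 1*(-113)) + 89 = 225*(-196 + 113) + 89 = 225*(-83) + 89 = -18675 + 89 = -18586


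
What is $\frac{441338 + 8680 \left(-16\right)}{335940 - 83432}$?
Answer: $\frac{151229}{126254} \approx 1.1978$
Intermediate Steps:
$\frac{441338 + 8680 \left(-16\right)}{335940 - 83432} = \frac{441338 - 138880}{252508} = 302458 \cdot \frac{1}{252508} = \frac{151229}{126254}$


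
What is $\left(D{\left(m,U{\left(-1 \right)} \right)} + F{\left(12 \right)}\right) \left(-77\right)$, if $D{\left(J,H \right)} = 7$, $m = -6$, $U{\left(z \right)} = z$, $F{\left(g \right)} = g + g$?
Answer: $-2387$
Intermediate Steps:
$F{\left(g \right)} = 2 g$
$\left(D{\left(m,U{\left(-1 \right)} \right)} + F{\left(12 \right)}\right) \left(-77\right) = \left(7 + 2 \cdot 12\right) \left(-77\right) = \left(7 + 24\right) \left(-77\right) = 31 \left(-77\right) = -2387$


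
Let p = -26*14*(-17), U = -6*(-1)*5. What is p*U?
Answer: 185640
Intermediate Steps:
U = 30 (U = 6*5 = 30)
p = 6188 (p = -364*(-17) = 6188)
p*U = 6188*30 = 185640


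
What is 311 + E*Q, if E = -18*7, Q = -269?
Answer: 34205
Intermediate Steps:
E = -126
311 + E*Q = 311 - 126*(-269) = 311 + 33894 = 34205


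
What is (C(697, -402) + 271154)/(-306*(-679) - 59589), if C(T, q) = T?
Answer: 90617/49395 ≈ 1.8345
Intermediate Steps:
(C(697, -402) + 271154)/(-306*(-679) - 59589) = (697 + 271154)/(-306*(-679) - 59589) = 271851/(207774 - 59589) = 271851/148185 = 271851*(1/148185) = 90617/49395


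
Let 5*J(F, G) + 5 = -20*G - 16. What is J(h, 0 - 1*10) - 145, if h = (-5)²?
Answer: -546/5 ≈ -109.20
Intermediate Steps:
h = 25
J(F, G) = -21/5 - 4*G (J(F, G) = -1 + (-20*G - 16)/5 = -1 + (-16 - 20*G)/5 = -1 + (-16/5 - 4*G) = -21/5 - 4*G)
J(h, 0 - 1*10) - 145 = (-21/5 - 4*(0 - 1*10)) - 145 = (-21/5 - 4*(0 - 10)) - 145 = (-21/5 - 4*(-10)) - 145 = (-21/5 + 40) - 145 = 179/5 - 145 = -546/5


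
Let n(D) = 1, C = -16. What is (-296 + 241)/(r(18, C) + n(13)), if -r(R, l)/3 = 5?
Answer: 55/14 ≈ 3.9286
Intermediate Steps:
r(R, l) = -15 (r(R, l) = -3*5 = -15)
(-296 + 241)/(r(18, C) + n(13)) = (-296 + 241)/(-15 + 1) = -55/(-14) = -55*(-1/14) = 55/14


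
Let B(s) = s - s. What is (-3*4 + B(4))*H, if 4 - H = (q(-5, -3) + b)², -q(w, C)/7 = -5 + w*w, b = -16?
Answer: 291984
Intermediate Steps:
q(w, C) = 35 - 7*w² (q(w, C) = -7*(-5 + w*w) = -7*(-5 + w²) = 35 - 7*w²)
B(s) = 0
H = -24332 (H = 4 - ((35 - 7*(-5)²) - 16)² = 4 - ((35 - 7*25) - 16)² = 4 - ((35 - 175) - 16)² = 4 - (-140 - 16)² = 4 - 1*(-156)² = 4 - 1*24336 = 4 - 24336 = -24332)
(-3*4 + B(4))*H = (-3*4 + 0)*(-24332) = (-12 + 0)*(-24332) = -12*(-24332) = 291984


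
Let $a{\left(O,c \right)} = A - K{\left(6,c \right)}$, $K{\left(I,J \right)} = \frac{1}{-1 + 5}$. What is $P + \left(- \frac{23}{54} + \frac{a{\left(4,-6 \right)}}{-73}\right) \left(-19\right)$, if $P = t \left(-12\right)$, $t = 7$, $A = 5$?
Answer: $- \frac{588707}{7884} \approx -74.671$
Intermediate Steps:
$K{\left(I,J \right)} = \frac{1}{4}$
$a{\left(O,c \right)} = \frac{19}{4}$ ($a{\left(O,c \right)} = 5 - \frac{1}{4} = \frac{19}{4}$)
$P = -84$ ($P = 7 \left(-12\right) = -84$)
$P + \left(- \frac{23}{54} + \frac{a{\left(4,-6 \right)}}{-73}\right) \left(-19\right) = -84 + \left(- \frac{23}{54} + \frac{19}{4 \left(-73\right)}\right) \left(-19\right) = -84 + \left(\left(-23\right) \frac{1}{54} + \frac{19}{4} \left(- \frac{1}{73}\right)\right) \left(-19\right) = -84 + \left(- \frac{23}{54} - \frac{19}{292}\right) \left(-19\right) = -84 - - \frac{73549}{7884} = -84 + \frac{73549}{7884} = - \frac{588707}{7884}$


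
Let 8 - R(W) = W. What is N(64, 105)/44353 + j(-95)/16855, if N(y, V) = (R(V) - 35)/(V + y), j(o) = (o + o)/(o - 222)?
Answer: 143778842/8009911539799 ≈ 1.7950e-5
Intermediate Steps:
j(o) = 2*o/(-222 + o) (j(o) = (2*o)/(-222 + o) = 2*o/(-222 + o))
R(W) = 8 - W
N(y, V) = (-27 - V)/(V + y) (N(y, V) = ((8 - V) - 35)/(V + y) = (-27 - V)/(V + y))
N(64, 105)/44353 + j(-95)/16855 = ((-27 - 1*105)/(105 + 64))/44353 + (2*(-95)/(-222 - 95))/16855 = ((-27 - 105)/169)*(1/44353) + (2*(-95)/(-317))*(1/16855) = ((1/169)*(-132))*(1/44353) + (2*(-95)*(-1/317))*(1/16855) = -132/169*1/44353 + (190/317)*(1/16855) = -132/7495657 + 38/1068607 = 143778842/8009911539799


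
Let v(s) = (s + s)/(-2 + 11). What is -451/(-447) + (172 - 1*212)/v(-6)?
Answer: 13861/447 ≈ 31.009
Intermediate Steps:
v(s) = 2*s/9 (v(s) = (2*s)/9 = (2*s)*(⅑) = 2*s/9)
-451/(-447) + (172 - 1*212)/v(-6) = -451/(-447) + (172 - 1*212)/(((2/9)*(-6))) = -451*(-1/447) + (172 - 212)/(-4/3) = 451/447 - 40*(-¾) = 451/447 + 30 = 13861/447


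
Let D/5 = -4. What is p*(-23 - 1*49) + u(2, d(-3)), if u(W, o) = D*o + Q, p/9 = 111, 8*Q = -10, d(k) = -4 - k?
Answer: -287637/4 ≈ -71909.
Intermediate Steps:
D = -20 (D = 5*(-4) = -20)
Q = -5/4 (Q = (⅛)*(-10) = -5/4 ≈ -1.2500)
p = 999 (p = 9*111 = 999)
u(W, o) = -5/4 - 20*o (u(W, o) = -20*o - 5/4 = -5/4 - 20*o)
p*(-23 - 1*49) + u(2, d(-3)) = 999*(-23 - 1*49) + (-5/4 - 20*(-4 - 1*(-3))) = 999*(-23 - 49) + (-5/4 - 20*(-4 + 3)) = 999*(-72) + (-5/4 - 20*(-1)) = -71928 + (-5/4 + 20) = -71928 + 75/4 = -287637/4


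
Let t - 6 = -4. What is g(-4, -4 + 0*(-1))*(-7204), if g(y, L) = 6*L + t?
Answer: 158488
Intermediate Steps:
t = 2 (t = 6 - 4 = 2)
g(y, L) = 2 + 6*L (g(y, L) = 6*L + 2 = 2 + 6*L)
g(-4, -4 + 0*(-1))*(-7204) = (2 + 6*(-4 + 0*(-1)))*(-7204) = (2 + 6*(-4 + 0))*(-7204) = (2 + 6*(-4))*(-7204) = (2 - 24)*(-7204) = -22*(-7204) = 158488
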